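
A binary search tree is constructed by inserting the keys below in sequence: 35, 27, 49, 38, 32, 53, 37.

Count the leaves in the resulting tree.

3

Insert 35: tree is empty, so 35 becomes the root.
Insert 27: 27 < 35 → go left. Place as left child of 35.
Insert 49: 49 > 35 → go right. Place as right child of 35.
Insert 38: 38 > 35 → go right; 38 < 49 → go left. Place as left child of 49.
Insert 32: 32 < 35 → go left; 32 > 27 → go right. Place as right child of 27.
Insert 53: 53 > 35 → go right; 53 > 49 → go right. Place as right child of 49.
Insert 37: 37 > 35 → go right; 37 < 49 → go left; 37 < 38 → go left. Place as left child of 38.

Leaves: 32, 37, 53 — 3 in total.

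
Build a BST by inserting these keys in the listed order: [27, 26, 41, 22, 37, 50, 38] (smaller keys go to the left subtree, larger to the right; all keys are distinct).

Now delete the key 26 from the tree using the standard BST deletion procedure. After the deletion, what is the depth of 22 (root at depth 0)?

Resulting structure (node: left, right):
  27: L=26, R=41
  26: L=22, R=–
  41: L=37, R=50
  22: L=–, R=–
  37: L=–, R=38
  50: L=–, R=–
  38: L=–, R=–

Delete 26 (at most one child — splice it out).
After deletion, path to 22: 27 → 22.

1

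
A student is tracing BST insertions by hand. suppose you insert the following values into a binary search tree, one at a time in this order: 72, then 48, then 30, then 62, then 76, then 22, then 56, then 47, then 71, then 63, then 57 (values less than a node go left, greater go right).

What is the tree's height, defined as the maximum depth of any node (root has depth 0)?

4

Resulting structure (node: left, right):
  72: L=48, R=76
  48: L=30, R=62
  30: L=22, R=47
  62: L=56, R=71
  76: L=–, R=–
  22: L=–, R=–
  56: L=–, R=57
  47: L=–, R=–
  71: L=63, R=–
  63: L=–, R=–
  57: L=–, R=–

The deepest node is 63 at depth 4.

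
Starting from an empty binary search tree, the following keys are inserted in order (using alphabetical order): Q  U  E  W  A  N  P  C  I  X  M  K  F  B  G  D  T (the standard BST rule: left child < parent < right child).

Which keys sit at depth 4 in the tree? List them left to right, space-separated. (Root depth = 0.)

Resulting structure (node: left, right):
  Q: L=E, R=U
  U: L=T, R=W
  E: L=A, R=N
  W: L=–, R=X
  A: L=–, R=C
  N: L=I, R=P
  P: L=–, R=–
  C: L=B, R=D
  I: L=F, R=M
  X: L=–, R=–
  M: L=K, R=–
  K: L=–, R=–
  F: L=–, R=G
  B: L=–, R=–
  G: L=–, R=–
  D: L=–, R=–
  T: L=–, R=–

B D F M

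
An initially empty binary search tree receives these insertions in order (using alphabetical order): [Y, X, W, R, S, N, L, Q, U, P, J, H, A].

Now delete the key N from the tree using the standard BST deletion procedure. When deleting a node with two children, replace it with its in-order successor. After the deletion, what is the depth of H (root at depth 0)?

7

Y: root
X: left child of Y (depth 1)
W: left child of X (depth 2)
R: left child of W (depth 3)
S: right child of R (depth 4)
N: left child of R (depth 4)
L: left child of N (depth 5)
Q: right child of N (depth 5)
U: right child of S (depth 5)
P: left child of Q (depth 6)
J: left child of L (depth 6)
H: left child of J (depth 7)
A: left child of H (depth 8)

Delete N (two children — replace with in-order successor).
After deletion, path to H: Y → X → W → R → P → L → J → H.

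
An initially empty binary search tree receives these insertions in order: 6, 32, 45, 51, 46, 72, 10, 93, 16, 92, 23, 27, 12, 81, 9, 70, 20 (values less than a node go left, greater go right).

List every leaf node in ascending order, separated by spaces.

6: root
32: right child of 6 (depth 1)
45: right child of 32 (depth 2)
51: right child of 45 (depth 3)
46: left child of 51 (depth 4)
72: right child of 51 (depth 4)
10: left child of 32 (depth 2)
93: right child of 72 (depth 5)
16: right child of 10 (depth 3)
92: left child of 93 (depth 6)
23: right child of 16 (depth 4)
27: right child of 23 (depth 5)
12: left child of 16 (depth 4)
81: left child of 92 (depth 7)
9: left child of 10 (depth 3)
70: left child of 72 (depth 5)
20: left child of 23 (depth 5)

9 12 20 27 46 70 81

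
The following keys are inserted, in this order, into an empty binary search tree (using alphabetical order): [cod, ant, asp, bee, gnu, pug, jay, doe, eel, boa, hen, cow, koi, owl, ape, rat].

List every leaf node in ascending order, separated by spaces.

cod: root
ant: left child of cod (depth 1)
asp: right child of ant (depth 2)
bee: right child of asp (depth 3)
gnu: right child of cod (depth 1)
pug: right child of gnu (depth 2)
jay: left child of pug (depth 3)
doe: left child of gnu (depth 2)
eel: right child of doe (depth 3)
boa: right child of bee (depth 4)
hen: left child of jay (depth 4)
cow: left child of doe (depth 3)
koi: right child of jay (depth 4)
owl: right child of koi (depth 5)
ape: left child of asp (depth 3)
rat: right child of pug (depth 3)

ape boa cow eel hen owl rat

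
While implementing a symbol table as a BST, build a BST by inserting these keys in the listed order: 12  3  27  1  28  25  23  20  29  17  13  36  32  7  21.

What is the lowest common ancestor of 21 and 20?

20

Insert 12: tree is empty, so 12 becomes the root.
Insert 3: 3 < 12 → go left. Place as left child of 12.
Insert 27: 27 > 12 → go right. Place as right child of 12.
Insert 1: 1 < 12 → go left; 1 < 3 → go left. Place as left child of 3.
Insert 28: 28 > 12 → go right; 28 > 27 → go right. Place as right child of 27.
Insert 25: 25 > 12 → go right; 25 < 27 → go left. Place as left child of 27.
Insert 23: 23 > 12 → go right; 23 < 27 → go left; 23 < 25 → go left. Place as left child of 25.
Insert 20: 20 > 12 → go right; 20 < 27 → go left; 20 < 25 → go left; 20 < 23 → go left. Place as left child of 23.
Insert 29: 29 > 12 → go right; 29 > 27 → go right; 29 > 28 → go right. Place as right child of 28.
Insert 17: 17 > 12 → go right; 17 < 27 → go left; 17 < 25 → go left; 17 < 23 → go left; 17 < 20 → go left. Place as left child of 20.
Insert 13: 13 > 12 → go right; 13 < 27 → go left; 13 < 25 → go left; 13 < 23 → go left; 13 < 20 → go left; 13 < 17 → go left. Place as left child of 17.
Insert 36: 36 > 12 → go right; 36 > 27 → go right; 36 > 28 → go right; 36 > 29 → go right. Place as right child of 29.
Insert 32: 32 > 12 → go right; 32 > 27 → go right; 32 > 28 → go right; 32 > 29 → go right; 32 < 36 → go left. Place as left child of 36.
Insert 7: 7 < 12 → go left; 7 > 3 → go right. Place as right child of 3.
Insert 21: 21 > 12 → go right; 21 < 27 → go left; 21 < 25 → go left; 21 < 23 → go left; 21 > 20 → go right. Place as right child of 20.

Path to 21: 12 → 27 → 25 → 23 → 20 → 21
Path to 20: 12 → 27 → 25 → 23 → 20
20 lies on both paths and is an ancestor of the other node.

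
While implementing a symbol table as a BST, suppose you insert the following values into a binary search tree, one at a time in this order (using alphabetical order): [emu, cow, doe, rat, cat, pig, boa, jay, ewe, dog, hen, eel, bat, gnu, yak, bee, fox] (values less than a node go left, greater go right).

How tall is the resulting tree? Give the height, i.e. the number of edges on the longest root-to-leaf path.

7

emu: root
cow: left child of emu (depth 1)
doe: right child of cow (depth 2)
rat: right child of emu (depth 1)
cat: left child of cow (depth 2)
pig: left child of rat (depth 2)
boa: left child of cat (depth 3)
jay: left child of pig (depth 3)
ewe: left child of jay (depth 4)
dog: right child of doe (depth 3)
hen: right child of ewe (depth 5)
eel: right child of dog (depth 4)
bat: left child of boa (depth 4)
gnu: left child of hen (depth 6)
yak: right child of rat (depth 2)
bee: right child of bat (depth 5)
fox: left child of gnu (depth 7)

The deepest node is fox at depth 7.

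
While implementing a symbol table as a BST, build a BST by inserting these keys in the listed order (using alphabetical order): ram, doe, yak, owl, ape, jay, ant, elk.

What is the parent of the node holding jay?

owl

ram: root
doe: left child of ram (depth 1)
yak: right child of ram (depth 1)
owl: right child of doe (depth 2)
ape: left child of doe (depth 2)
jay: left child of owl (depth 3)
ant: left child of ape (depth 3)
elk: left child of jay (depth 4)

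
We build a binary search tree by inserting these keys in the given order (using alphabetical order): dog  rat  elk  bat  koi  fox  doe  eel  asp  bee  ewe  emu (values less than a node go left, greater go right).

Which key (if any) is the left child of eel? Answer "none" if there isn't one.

Insert dog: tree is empty, so dog becomes the root.
Insert rat: rat > dog → go right. Place as right child of dog.
Insert elk: elk > dog → go right; elk < rat → go left. Place as left child of rat.
Insert bat: bat < dog → go left. Place as left child of dog.
Insert koi: koi > dog → go right; koi < rat → go left; koi > elk → go right. Place as right child of elk.
Insert fox: fox > dog → go right; fox < rat → go left; fox > elk → go right; fox < koi → go left. Place as left child of koi.
Insert doe: doe < dog → go left; doe > bat → go right. Place as right child of bat.
Insert eel: eel > dog → go right; eel < rat → go left; eel < elk → go left. Place as left child of elk.
Insert asp: asp < dog → go left; asp < bat → go left. Place as left child of bat.
Insert bee: bee < dog → go left; bee > bat → go right; bee < doe → go left. Place as left child of doe.
Insert ewe: ewe > dog → go right; ewe < rat → go left; ewe > elk → go right; ewe < koi → go left; ewe < fox → go left. Place as left child of fox.
Insert emu: emu > dog → go right; emu < rat → go left; emu > elk → go right; emu < koi → go left; emu < fox → go left; emu < ewe → go left. Place as left child of ewe.

none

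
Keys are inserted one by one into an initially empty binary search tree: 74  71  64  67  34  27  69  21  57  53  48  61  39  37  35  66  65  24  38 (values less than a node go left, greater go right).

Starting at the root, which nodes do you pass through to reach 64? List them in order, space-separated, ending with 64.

74 71 64

Resulting structure (node: left, right):
  74: L=71, R=–
  71: L=64, R=–
  64: L=34, R=67
  67: L=66, R=69
  34: L=27, R=57
  27: L=21, R=–
  69: L=–, R=–
  21: L=–, R=24
  57: L=53, R=61
  53: L=48, R=–
  48: L=39, R=–
  61: L=–, R=–
  39: L=37, R=–
  37: L=35, R=38
  35: L=–, R=–
  66: L=65, R=–
  65: L=–, R=–
  24: L=–, R=–
  38: L=–, R=–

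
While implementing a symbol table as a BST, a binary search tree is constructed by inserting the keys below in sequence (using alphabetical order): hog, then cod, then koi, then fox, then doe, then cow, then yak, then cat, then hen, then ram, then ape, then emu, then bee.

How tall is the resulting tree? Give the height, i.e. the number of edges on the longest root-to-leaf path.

Resulting structure (node: left, right):
  hog: L=cod, R=koi
  cod: L=cat, R=fox
  koi: L=–, R=yak
  fox: L=doe, R=hen
  doe: L=cow, R=emu
  cow: L=–, R=–
  yak: L=ram, R=–
  cat: L=ape, R=–
  hen: L=–, R=–
  ram: L=–, R=–
  ape: L=–, R=bee
  emu: L=–, R=–
  bee: L=–, R=–

The deepest node is cow at depth 4.

4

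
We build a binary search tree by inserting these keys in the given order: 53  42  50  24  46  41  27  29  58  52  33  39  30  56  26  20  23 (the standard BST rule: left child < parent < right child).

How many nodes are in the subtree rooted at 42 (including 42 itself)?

Insert 53: tree is empty, so 53 becomes the root.
Insert 42: 42 < 53 → go left. Place as left child of 53.
Insert 50: 50 < 53 → go left; 50 > 42 → go right. Place as right child of 42.
Insert 24: 24 < 53 → go left; 24 < 42 → go left. Place as left child of 42.
Insert 46: 46 < 53 → go left; 46 > 42 → go right; 46 < 50 → go left. Place as left child of 50.
Insert 41: 41 < 53 → go left; 41 < 42 → go left; 41 > 24 → go right. Place as right child of 24.
Insert 27: 27 < 53 → go left; 27 < 42 → go left; 27 > 24 → go right; 27 < 41 → go left. Place as left child of 41.
Insert 29: 29 < 53 → go left; 29 < 42 → go left; 29 > 24 → go right; 29 < 41 → go left; 29 > 27 → go right. Place as right child of 27.
Insert 58: 58 > 53 → go right. Place as right child of 53.
Insert 52: 52 < 53 → go left; 52 > 42 → go right; 52 > 50 → go right. Place as right child of 50.
Insert 33: 33 < 53 → go left; 33 < 42 → go left; 33 > 24 → go right; 33 < 41 → go left; 33 > 27 → go right; 33 > 29 → go right. Place as right child of 29.
Insert 39: 39 < 53 → go left; 39 < 42 → go left; 39 > 24 → go right; 39 < 41 → go left; 39 > 27 → go right; 39 > 29 → go right; 39 > 33 → go right. Place as right child of 33.
Insert 30: 30 < 53 → go left; 30 < 42 → go left; 30 > 24 → go right; 30 < 41 → go left; 30 > 27 → go right; 30 > 29 → go right; 30 < 33 → go left. Place as left child of 33.
Insert 56: 56 > 53 → go right; 56 < 58 → go left. Place as left child of 58.
Insert 26: 26 < 53 → go left; 26 < 42 → go left; 26 > 24 → go right; 26 < 41 → go left; 26 < 27 → go left. Place as left child of 27.
Insert 20: 20 < 53 → go left; 20 < 42 → go left; 20 < 24 → go left. Place as left child of 24.
Insert 23: 23 < 53 → go left; 23 < 42 → go left; 23 < 24 → go left; 23 > 20 → go right. Place as right child of 20.

Subtree rooted at 42 contains: 42, 24, 20, 23, 41, 27, 26, 29, 33, 30, 39, 50, 46, 52 — 14 nodes.

14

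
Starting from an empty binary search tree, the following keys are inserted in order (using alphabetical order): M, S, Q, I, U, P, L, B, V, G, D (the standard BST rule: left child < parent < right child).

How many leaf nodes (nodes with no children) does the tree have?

Insert M: tree is empty, so M becomes the root.
Insert S: S > M → go right. Place as right child of M.
Insert Q: Q > M → go right; Q < S → go left. Place as left child of S.
Insert I: I < M → go left. Place as left child of M.
Insert U: U > M → go right; U > S → go right. Place as right child of S.
Insert P: P > M → go right; P < S → go left; P < Q → go left. Place as left child of Q.
Insert L: L < M → go left; L > I → go right. Place as right child of I.
Insert B: B < M → go left; B < I → go left. Place as left child of I.
Insert V: V > M → go right; V > S → go right; V > U → go right. Place as right child of U.
Insert G: G < M → go left; G < I → go left; G > B → go right. Place as right child of B.
Insert D: D < M → go left; D < I → go left; D > B → go right; D < G → go left. Place as left child of G.

Leaves: D, L, P, V — 4 in total.

4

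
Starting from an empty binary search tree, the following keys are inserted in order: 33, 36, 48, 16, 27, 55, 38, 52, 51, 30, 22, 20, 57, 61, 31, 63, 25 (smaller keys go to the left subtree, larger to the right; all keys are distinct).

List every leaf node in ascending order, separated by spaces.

33: root
36: right child of 33 (depth 1)
48: right child of 36 (depth 2)
16: left child of 33 (depth 1)
27: right child of 16 (depth 2)
55: right child of 48 (depth 3)
38: left child of 48 (depth 3)
52: left child of 55 (depth 4)
51: left child of 52 (depth 5)
30: right child of 27 (depth 3)
22: left child of 27 (depth 3)
20: left child of 22 (depth 4)
57: right child of 55 (depth 4)
61: right child of 57 (depth 5)
31: right child of 30 (depth 4)
63: right child of 61 (depth 6)
25: right child of 22 (depth 4)

20 25 31 38 51 63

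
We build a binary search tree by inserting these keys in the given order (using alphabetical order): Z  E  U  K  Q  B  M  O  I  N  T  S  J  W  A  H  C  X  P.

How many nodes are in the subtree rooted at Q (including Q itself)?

7

Insert Z: tree is empty, so Z becomes the root.
Insert E: E < Z → go left. Place as left child of Z.
Insert U: U < Z → go left; U > E → go right. Place as right child of E.
Insert K: K < Z → go left; K > E → go right; K < U → go left. Place as left child of U.
Insert Q: Q < Z → go left; Q > E → go right; Q < U → go left; Q > K → go right. Place as right child of K.
Insert B: B < Z → go left; B < E → go left. Place as left child of E.
Insert M: M < Z → go left; M > E → go right; M < U → go left; M > K → go right; M < Q → go left. Place as left child of Q.
Insert O: O < Z → go left; O > E → go right; O < U → go left; O > K → go right; O < Q → go left; O > M → go right. Place as right child of M.
Insert I: I < Z → go left; I > E → go right; I < U → go left; I < K → go left. Place as left child of K.
Insert N: N < Z → go left; N > E → go right; N < U → go left; N > K → go right; N < Q → go left; N > M → go right; N < O → go left. Place as left child of O.
Insert T: T < Z → go left; T > E → go right; T < U → go left; T > K → go right; T > Q → go right. Place as right child of Q.
Insert S: S < Z → go left; S > E → go right; S < U → go left; S > K → go right; S > Q → go right; S < T → go left. Place as left child of T.
Insert J: J < Z → go left; J > E → go right; J < U → go left; J < K → go left; J > I → go right. Place as right child of I.
Insert W: W < Z → go left; W > E → go right; W > U → go right. Place as right child of U.
Insert A: A < Z → go left; A < E → go left; A < B → go left. Place as left child of B.
Insert H: H < Z → go left; H > E → go right; H < U → go left; H < K → go left; H < I → go left. Place as left child of I.
Insert C: C < Z → go left; C < E → go left; C > B → go right. Place as right child of B.
Insert X: X < Z → go left; X > E → go right; X > U → go right; X > W → go right. Place as right child of W.
Insert P: P < Z → go left; P > E → go right; P < U → go left; P > K → go right; P < Q → go left; P > M → go right; P > O → go right. Place as right child of O.

Subtree rooted at Q contains: Q, M, O, N, P, T, S — 7 nodes.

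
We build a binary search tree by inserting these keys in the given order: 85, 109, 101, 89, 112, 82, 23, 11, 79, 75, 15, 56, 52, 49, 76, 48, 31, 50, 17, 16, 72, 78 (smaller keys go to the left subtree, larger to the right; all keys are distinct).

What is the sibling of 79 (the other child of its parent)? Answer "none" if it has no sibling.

11

Insert 85: tree is empty, so 85 becomes the root.
Insert 109: 109 > 85 → go right. Place as right child of 85.
Insert 101: 101 > 85 → go right; 101 < 109 → go left. Place as left child of 109.
Insert 89: 89 > 85 → go right; 89 < 109 → go left; 89 < 101 → go left. Place as left child of 101.
Insert 112: 112 > 85 → go right; 112 > 109 → go right. Place as right child of 109.
Insert 82: 82 < 85 → go left. Place as left child of 85.
Insert 23: 23 < 85 → go left; 23 < 82 → go left. Place as left child of 82.
Insert 11: 11 < 85 → go left; 11 < 82 → go left; 11 < 23 → go left. Place as left child of 23.
Insert 79: 79 < 85 → go left; 79 < 82 → go left; 79 > 23 → go right. Place as right child of 23.
Insert 75: 75 < 85 → go left; 75 < 82 → go left; 75 > 23 → go right; 75 < 79 → go left. Place as left child of 79.
Insert 15: 15 < 85 → go left; 15 < 82 → go left; 15 < 23 → go left; 15 > 11 → go right. Place as right child of 11.
Insert 56: 56 < 85 → go left; 56 < 82 → go left; 56 > 23 → go right; 56 < 79 → go left; 56 < 75 → go left. Place as left child of 75.
Insert 52: 52 < 85 → go left; 52 < 82 → go left; 52 > 23 → go right; 52 < 79 → go left; 52 < 75 → go left; 52 < 56 → go left. Place as left child of 56.
Insert 49: 49 < 85 → go left; 49 < 82 → go left; 49 > 23 → go right; 49 < 79 → go left; 49 < 75 → go left; 49 < 56 → go left; 49 < 52 → go left. Place as left child of 52.
Insert 76: 76 < 85 → go left; 76 < 82 → go left; 76 > 23 → go right; 76 < 79 → go left; 76 > 75 → go right. Place as right child of 75.
Insert 48: 48 < 85 → go left; 48 < 82 → go left; 48 > 23 → go right; 48 < 79 → go left; 48 < 75 → go left; 48 < 56 → go left; 48 < 52 → go left; 48 < 49 → go left. Place as left child of 49.
Insert 31: 31 < 85 → go left; 31 < 82 → go left; 31 > 23 → go right; 31 < 79 → go left; 31 < 75 → go left; 31 < 56 → go left; 31 < 52 → go left; 31 < 49 → go left; 31 < 48 → go left. Place as left child of 48.
Insert 50: 50 < 85 → go left; 50 < 82 → go left; 50 > 23 → go right; 50 < 79 → go left; 50 < 75 → go left; 50 < 56 → go left; 50 < 52 → go left; 50 > 49 → go right. Place as right child of 49.
Insert 17: 17 < 85 → go left; 17 < 82 → go left; 17 < 23 → go left; 17 > 11 → go right; 17 > 15 → go right. Place as right child of 15.
Insert 16: 16 < 85 → go left; 16 < 82 → go left; 16 < 23 → go left; 16 > 11 → go right; 16 > 15 → go right; 16 < 17 → go left. Place as left child of 17.
Insert 72: 72 < 85 → go left; 72 < 82 → go left; 72 > 23 → go right; 72 < 79 → go left; 72 < 75 → go left; 72 > 56 → go right. Place as right child of 56.
Insert 78: 78 < 85 → go left; 78 < 82 → go left; 78 > 23 → go right; 78 < 79 → go left; 78 > 75 → go right; 78 > 76 → go right. Place as right child of 76.

79's parent is 23; the other child of 23 is 11.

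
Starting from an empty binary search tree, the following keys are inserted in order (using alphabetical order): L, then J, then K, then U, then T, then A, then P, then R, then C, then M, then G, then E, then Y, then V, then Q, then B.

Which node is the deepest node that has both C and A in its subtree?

A

Resulting structure (node: left, right):
  L: L=J, R=U
  J: L=A, R=K
  K: L=–, R=–
  U: L=T, R=Y
  T: L=P, R=–
  A: L=–, R=C
  P: L=M, R=R
  R: L=Q, R=–
  C: L=B, R=G
  M: L=–, R=–
  G: L=E, R=–
  E: L=–, R=–
  Y: L=V, R=–
  V: L=–, R=–
  Q: L=–, R=–
  B: L=–, R=–

Path to C: L → J → A → C
Path to A: L → J → A
A lies on both paths and is an ancestor of the other node.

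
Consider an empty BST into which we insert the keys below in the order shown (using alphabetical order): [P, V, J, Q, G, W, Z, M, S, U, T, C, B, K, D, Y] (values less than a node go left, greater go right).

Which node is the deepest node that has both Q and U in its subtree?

Insert P: tree is empty, so P becomes the root.
Insert V: V > P → go right. Place as right child of P.
Insert J: J < P → go left. Place as left child of P.
Insert Q: Q > P → go right; Q < V → go left. Place as left child of V.
Insert G: G < P → go left; G < J → go left. Place as left child of J.
Insert W: W > P → go right; W > V → go right. Place as right child of V.
Insert Z: Z > P → go right; Z > V → go right; Z > W → go right. Place as right child of W.
Insert M: M < P → go left; M > J → go right. Place as right child of J.
Insert S: S > P → go right; S < V → go left; S > Q → go right. Place as right child of Q.
Insert U: U > P → go right; U < V → go left; U > Q → go right; U > S → go right. Place as right child of S.
Insert T: T > P → go right; T < V → go left; T > Q → go right; T > S → go right; T < U → go left. Place as left child of U.
Insert C: C < P → go left; C < J → go left; C < G → go left. Place as left child of G.
Insert B: B < P → go left; B < J → go left; B < G → go left; B < C → go left. Place as left child of C.
Insert K: K < P → go left; K > J → go right; K < M → go left. Place as left child of M.
Insert D: D < P → go left; D < J → go left; D < G → go left; D > C → go right. Place as right child of C.
Insert Y: Y > P → go right; Y > V → go right; Y > W → go right; Y < Z → go left. Place as left child of Z.

Path to Q: P → V → Q
Path to U: P → V → Q → S → U
Q lies on both paths and is an ancestor of the other node.

Q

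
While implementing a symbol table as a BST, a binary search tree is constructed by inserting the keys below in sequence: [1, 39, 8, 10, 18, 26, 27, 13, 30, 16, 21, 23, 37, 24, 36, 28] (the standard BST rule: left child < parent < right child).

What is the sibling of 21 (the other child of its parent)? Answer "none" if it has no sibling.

27

Insert 1: tree is empty, so 1 becomes the root.
Insert 39: 39 > 1 → go right. Place as right child of 1.
Insert 8: 8 > 1 → go right; 8 < 39 → go left. Place as left child of 39.
Insert 10: 10 > 1 → go right; 10 < 39 → go left; 10 > 8 → go right. Place as right child of 8.
Insert 18: 18 > 1 → go right; 18 < 39 → go left; 18 > 8 → go right; 18 > 10 → go right. Place as right child of 10.
Insert 26: 26 > 1 → go right; 26 < 39 → go left; 26 > 8 → go right; 26 > 10 → go right; 26 > 18 → go right. Place as right child of 18.
Insert 27: 27 > 1 → go right; 27 < 39 → go left; 27 > 8 → go right; 27 > 10 → go right; 27 > 18 → go right; 27 > 26 → go right. Place as right child of 26.
Insert 13: 13 > 1 → go right; 13 < 39 → go left; 13 > 8 → go right; 13 > 10 → go right; 13 < 18 → go left. Place as left child of 18.
Insert 30: 30 > 1 → go right; 30 < 39 → go left; 30 > 8 → go right; 30 > 10 → go right; 30 > 18 → go right; 30 > 26 → go right; 30 > 27 → go right. Place as right child of 27.
Insert 16: 16 > 1 → go right; 16 < 39 → go left; 16 > 8 → go right; 16 > 10 → go right; 16 < 18 → go left; 16 > 13 → go right. Place as right child of 13.
Insert 21: 21 > 1 → go right; 21 < 39 → go left; 21 > 8 → go right; 21 > 10 → go right; 21 > 18 → go right; 21 < 26 → go left. Place as left child of 26.
Insert 23: 23 > 1 → go right; 23 < 39 → go left; 23 > 8 → go right; 23 > 10 → go right; 23 > 18 → go right; 23 < 26 → go left; 23 > 21 → go right. Place as right child of 21.
Insert 37: 37 > 1 → go right; 37 < 39 → go left; 37 > 8 → go right; 37 > 10 → go right; 37 > 18 → go right; 37 > 26 → go right; 37 > 27 → go right; 37 > 30 → go right. Place as right child of 30.
Insert 24: 24 > 1 → go right; 24 < 39 → go left; 24 > 8 → go right; 24 > 10 → go right; 24 > 18 → go right; 24 < 26 → go left; 24 > 21 → go right; 24 > 23 → go right. Place as right child of 23.
Insert 36: 36 > 1 → go right; 36 < 39 → go left; 36 > 8 → go right; 36 > 10 → go right; 36 > 18 → go right; 36 > 26 → go right; 36 > 27 → go right; 36 > 30 → go right; 36 < 37 → go left. Place as left child of 37.
Insert 28: 28 > 1 → go right; 28 < 39 → go left; 28 > 8 → go right; 28 > 10 → go right; 28 > 18 → go right; 28 > 26 → go right; 28 > 27 → go right; 28 < 30 → go left. Place as left child of 30.

21's parent is 26; the other child of 26 is 27.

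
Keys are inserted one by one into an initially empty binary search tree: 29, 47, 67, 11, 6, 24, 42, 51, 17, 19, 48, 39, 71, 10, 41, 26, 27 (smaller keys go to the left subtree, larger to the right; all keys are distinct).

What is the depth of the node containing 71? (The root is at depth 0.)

3

Insert 29: tree is empty, so 29 becomes the root.
Insert 47: 47 > 29 → go right. Place as right child of 29.
Insert 67: 67 > 29 → go right; 67 > 47 → go right. Place as right child of 47.
Insert 11: 11 < 29 → go left. Place as left child of 29.
Insert 6: 6 < 29 → go left; 6 < 11 → go left. Place as left child of 11.
Insert 24: 24 < 29 → go left; 24 > 11 → go right. Place as right child of 11.
Insert 42: 42 > 29 → go right; 42 < 47 → go left. Place as left child of 47.
Insert 51: 51 > 29 → go right; 51 > 47 → go right; 51 < 67 → go left. Place as left child of 67.
Insert 17: 17 < 29 → go left; 17 > 11 → go right; 17 < 24 → go left. Place as left child of 24.
Insert 19: 19 < 29 → go left; 19 > 11 → go right; 19 < 24 → go left; 19 > 17 → go right. Place as right child of 17.
Insert 48: 48 > 29 → go right; 48 > 47 → go right; 48 < 67 → go left; 48 < 51 → go left. Place as left child of 51.
Insert 39: 39 > 29 → go right; 39 < 47 → go left; 39 < 42 → go left. Place as left child of 42.
Insert 71: 71 > 29 → go right; 71 > 47 → go right; 71 > 67 → go right. Place as right child of 67.
Insert 10: 10 < 29 → go left; 10 < 11 → go left; 10 > 6 → go right. Place as right child of 6.
Insert 41: 41 > 29 → go right; 41 < 47 → go left; 41 < 42 → go left; 41 > 39 → go right. Place as right child of 39.
Insert 26: 26 < 29 → go left; 26 > 11 → go right; 26 > 24 → go right. Place as right child of 24.
Insert 27: 27 < 29 → go left; 27 > 11 → go right; 27 > 24 → go right; 27 > 26 → go right. Place as right child of 26.

Path to 71: 29 → 47 → 67 → 71, which is 3 edges.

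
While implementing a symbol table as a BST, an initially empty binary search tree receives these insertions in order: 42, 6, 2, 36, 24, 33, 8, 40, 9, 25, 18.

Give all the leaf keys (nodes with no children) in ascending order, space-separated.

Resulting structure (node: left, right):
  42: L=6, R=–
  6: L=2, R=36
  2: L=–, R=–
  36: L=24, R=40
  24: L=8, R=33
  33: L=25, R=–
  8: L=–, R=9
  40: L=–, R=–
  9: L=–, R=18
  25: L=–, R=–
  18: L=–, R=–

2 18 25 40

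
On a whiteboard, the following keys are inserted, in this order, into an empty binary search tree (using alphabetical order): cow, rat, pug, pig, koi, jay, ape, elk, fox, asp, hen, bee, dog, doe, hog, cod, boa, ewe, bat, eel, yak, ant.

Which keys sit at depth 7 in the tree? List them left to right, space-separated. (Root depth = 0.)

Insert cow: tree is empty, so cow becomes the root.
Insert rat: rat > cow → go right. Place as right child of cow.
Insert pug: pug > cow → go right; pug < rat → go left. Place as left child of rat.
Insert pig: pig > cow → go right; pig < rat → go left; pig < pug → go left. Place as left child of pug.
Insert koi: koi > cow → go right; koi < rat → go left; koi < pug → go left; koi < pig → go left. Place as left child of pig.
Insert jay: jay > cow → go right; jay < rat → go left; jay < pug → go left; jay < pig → go left; jay < koi → go left. Place as left child of koi.
Insert ape: ape < cow → go left. Place as left child of cow.
Insert elk: elk > cow → go right; elk < rat → go left; elk < pug → go left; elk < pig → go left; elk < koi → go left; elk < jay → go left. Place as left child of jay.
Insert fox: fox > cow → go right; fox < rat → go left; fox < pug → go left; fox < pig → go left; fox < koi → go left; fox < jay → go left; fox > elk → go right. Place as right child of elk.
Insert asp: asp < cow → go left; asp > ape → go right. Place as right child of ape.
Insert hen: hen > cow → go right; hen < rat → go left; hen < pug → go left; hen < pig → go left; hen < koi → go left; hen < jay → go left; hen > elk → go right; hen > fox → go right. Place as right child of fox.
Insert bee: bee < cow → go left; bee > ape → go right; bee > asp → go right. Place as right child of asp.
Insert dog: dog > cow → go right; dog < rat → go left; dog < pug → go left; dog < pig → go left; dog < koi → go left; dog < jay → go left; dog < elk → go left. Place as left child of elk.
Insert doe: doe > cow → go right; doe < rat → go left; doe < pug → go left; doe < pig → go left; doe < koi → go left; doe < jay → go left; doe < elk → go left; doe < dog → go left. Place as left child of dog.
Insert hog: hog > cow → go right; hog < rat → go left; hog < pug → go left; hog < pig → go left; hog < koi → go left; hog < jay → go left; hog > elk → go right; hog > fox → go right; hog > hen → go right. Place as right child of hen.
Insert cod: cod < cow → go left; cod > ape → go right; cod > asp → go right; cod > bee → go right. Place as right child of bee.
Insert boa: boa < cow → go left; boa > ape → go right; boa > asp → go right; boa > bee → go right; boa < cod → go left. Place as left child of cod.
Insert ewe: ewe > cow → go right; ewe < rat → go left; ewe < pug → go left; ewe < pig → go left; ewe < koi → go left; ewe < jay → go left; ewe > elk → go right; ewe < fox → go left. Place as left child of fox.
Insert bat: bat < cow → go left; bat > ape → go right; bat > asp → go right; bat < bee → go left. Place as left child of bee.
Insert eel: eel > cow → go right; eel < rat → go left; eel < pug → go left; eel < pig → go left; eel < koi → go left; eel < jay → go left; eel < elk → go left; eel > dog → go right. Place as right child of dog.
Insert yak: yak > cow → go right; yak > rat → go right. Place as right child of rat.
Insert ant: ant < cow → go left; ant < ape → go left. Place as left child of ape.

dog fox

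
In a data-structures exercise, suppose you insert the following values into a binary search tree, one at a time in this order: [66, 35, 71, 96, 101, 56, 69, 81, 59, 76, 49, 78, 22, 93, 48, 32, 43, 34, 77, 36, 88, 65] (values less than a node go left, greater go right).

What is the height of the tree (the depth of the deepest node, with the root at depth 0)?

6

Insert 66: tree is empty, so 66 becomes the root.
Insert 35: 35 < 66 → go left. Place as left child of 66.
Insert 71: 71 > 66 → go right. Place as right child of 66.
Insert 96: 96 > 66 → go right; 96 > 71 → go right. Place as right child of 71.
Insert 101: 101 > 66 → go right; 101 > 71 → go right; 101 > 96 → go right. Place as right child of 96.
Insert 56: 56 < 66 → go left; 56 > 35 → go right. Place as right child of 35.
Insert 69: 69 > 66 → go right; 69 < 71 → go left. Place as left child of 71.
Insert 81: 81 > 66 → go right; 81 > 71 → go right; 81 < 96 → go left. Place as left child of 96.
Insert 59: 59 < 66 → go left; 59 > 35 → go right; 59 > 56 → go right. Place as right child of 56.
Insert 76: 76 > 66 → go right; 76 > 71 → go right; 76 < 96 → go left; 76 < 81 → go left. Place as left child of 81.
Insert 49: 49 < 66 → go left; 49 > 35 → go right; 49 < 56 → go left. Place as left child of 56.
Insert 78: 78 > 66 → go right; 78 > 71 → go right; 78 < 96 → go left; 78 < 81 → go left; 78 > 76 → go right. Place as right child of 76.
Insert 22: 22 < 66 → go left; 22 < 35 → go left. Place as left child of 35.
Insert 93: 93 > 66 → go right; 93 > 71 → go right; 93 < 96 → go left; 93 > 81 → go right. Place as right child of 81.
Insert 48: 48 < 66 → go left; 48 > 35 → go right; 48 < 56 → go left; 48 < 49 → go left. Place as left child of 49.
Insert 32: 32 < 66 → go left; 32 < 35 → go left; 32 > 22 → go right. Place as right child of 22.
Insert 43: 43 < 66 → go left; 43 > 35 → go right; 43 < 56 → go left; 43 < 49 → go left; 43 < 48 → go left. Place as left child of 48.
Insert 34: 34 < 66 → go left; 34 < 35 → go left; 34 > 22 → go right; 34 > 32 → go right. Place as right child of 32.
Insert 77: 77 > 66 → go right; 77 > 71 → go right; 77 < 96 → go left; 77 < 81 → go left; 77 > 76 → go right; 77 < 78 → go left. Place as left child of 78.
Insert 36: 36 < 66 → go left; 36 > 35 → go right; 36 < 56 → go left; 36 < 49 → go left; 36 < 48 → go left; 36 < 43 → go left. Place as left child of 43.
Insert 88: 88 > 66 → go right; 88 > 71 → go right; 88 < 96 → go left; 88 > 81 → go right; 88 < 93 → go left. Place as left child of 93.
Insert 65: 65 < 66 → go left; 65 > 35 → go right; 65 > 56 → go right; 65 > 59 → go right. Place as right child of 59.

The deepest node is 77 at depth 6.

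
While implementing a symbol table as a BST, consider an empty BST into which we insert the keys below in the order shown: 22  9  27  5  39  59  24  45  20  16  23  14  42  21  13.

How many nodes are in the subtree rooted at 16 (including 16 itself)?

22: root
9: left child of 22 (depth 1)
27: right child of 22 (depth 1)
5: left child of 9 (depth 2)
39: right child of 27 (depth 2)
59: right child of 39 (depth 3)
24: left child of 27 (depth 2)
45: left child of 59 (depth 4)
20: right child of 9 (depth 2)
16: left child of 20 (depth 3)
23: left child of 24 (depth 3)
14: left child of 16 (depth 4)
42: left child of 45 (depth 5)
21: right child of 20 (depth 3)
13: left child of 14 (depth 5)

Subtree rooted at 16 contains: 16, 14, 13 — 3 nodes.

3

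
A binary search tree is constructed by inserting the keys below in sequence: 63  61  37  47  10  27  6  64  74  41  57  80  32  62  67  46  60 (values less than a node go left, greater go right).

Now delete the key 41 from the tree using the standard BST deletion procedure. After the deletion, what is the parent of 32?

27

Resulting structure (node: left, right):
  63: L=61, R=64
  61: L=37, R=62
  37: L=10, R=47
  47: L=41, R=57
  10: L=6, R=27
  27: L=–, R=32
  6: L=–, R=–
  64: L=–, R=74
  74: L=67, R=80
  41: L=–, R=46
  57: L=–, R=60
  80: L=–, R=–
  32: L=–, R=–
  62: L=–, R=–
  67: L=–, R=–
  46: L=–, R=–
  60: L=–, R=–

Delete 41 (at most one child — splice it out).
After deletion, 32's parent is 27.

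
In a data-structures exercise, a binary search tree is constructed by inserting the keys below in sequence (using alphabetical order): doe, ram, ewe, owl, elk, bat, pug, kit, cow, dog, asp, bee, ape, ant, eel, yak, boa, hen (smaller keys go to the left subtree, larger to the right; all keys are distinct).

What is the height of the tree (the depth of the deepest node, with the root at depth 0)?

Insert doe: tree is empty, so doe becomes the root.
Insert ram: ram > doe → go right. Place as right child of doe.
Insert ewe: ewe > doe → go right; ewe < ram → go left. Place as left child of ram.
Insert owl: owl > doe → go right; owl < ram → go left; owl > ewe → go right. Place as right child of ewe.
Insert elk: elk > doe → go right; elk < ram → go left; elk < ewe → go left. Place as left child of ewe.
Insert bat: bat < doe → go left. Place as left child of doe.
Insert pug: pug > doe → go right; pug < ram → go left; pug > ewe → go right; pug > owl → go right. Place as right child of owl.
Insert kit: kit > doe → go right; kit < ram → go left; kit > ewe → go right; kit < owl → go left. Place as left child of owl.
Insert cow: cow < doe → go left; cow > bat → go right. Place as right child of bat.
Insert dog: dog > doe → go right; dog < ram → go left; dog < ewe → go left; dog < elk → go left. Place as left child of elk.
Insert asp: asp < doe → go left; asp < bat → go left. Place as left child of bat.
Insert bee: bee < doe → go left; bee > bat → go right; bee < cow → go left. Place as left child of cow.
Insert ape: ape < doe → go left; ape < bat → go left; ape < asp → go left. Place as left child of asp.
Insert ant: ant < doe → go left; ant < bat → go left; ant < asp → go left; ant < ape → go left. Place as left child of ape.
Insert eel: eel > doe → go right; eel < ram → go left; eel < ewe → go left; eel < elk → go left; eel > dog → go right. Place as right child of dog.
Insert yak: yak > doe → go right; yak > ram → go right. Place as right child of ram.
Insert boa: boa < doe → go left; boa > bat → go right; boa < cow → go left; boa > bee → go right. Place as right child of bee.
Insert hen: hen > doe → go right; hen < ram → go left; hen > ewe → go right; hen < owl → go left; hen < kit → go left. Place as left child of kit.

The deepest node is eel at depth 5.

5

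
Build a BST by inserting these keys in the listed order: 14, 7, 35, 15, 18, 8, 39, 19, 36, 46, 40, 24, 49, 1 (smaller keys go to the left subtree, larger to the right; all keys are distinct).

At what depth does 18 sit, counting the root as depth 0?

14: root
7: left child of 14 (depth 1)
35: right child of 14 (depth 1)
15: left child of 35 (depth 2)
18: right child of 15 (depth 3)
8: right child of 7 (depth 2)
39: right child of 35 (depth 2)
19: right child of 18 (depth 4)
36: left child of 39 (depth 3)
46: right child of 39 (depth 3)
40: left child of 46 (depth 4)
24: right child of 19 (depth 5)
49: right child of 46 (depth 4)
1: left child of 7 (depth 2)

Path to 18: 14 → 35 → 15 → 18, which is 3 edges.

3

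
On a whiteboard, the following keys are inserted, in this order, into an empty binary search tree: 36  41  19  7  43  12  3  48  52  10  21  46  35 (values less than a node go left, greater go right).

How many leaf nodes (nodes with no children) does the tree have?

36: root
41: right child of 36 (depth 1)
19: left child of 36 (depth 1)
7: left child of 19 (depth 2)
43: right child of 41 (depth 2)
12: right child of 7 (depth 3)
3: left child of 7 (depth 3)
48: right child of 43 (depth 3)
52: right child of 48 (depth 4)
10: left child of 12 (depth 4)
21: right child of 19 (depth 2)
46: left child of 48 (depth 4)
35: right child of 21 (depth 3)

Leaves: 3, 10, 35, 46, 52 — 5 in total.

5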